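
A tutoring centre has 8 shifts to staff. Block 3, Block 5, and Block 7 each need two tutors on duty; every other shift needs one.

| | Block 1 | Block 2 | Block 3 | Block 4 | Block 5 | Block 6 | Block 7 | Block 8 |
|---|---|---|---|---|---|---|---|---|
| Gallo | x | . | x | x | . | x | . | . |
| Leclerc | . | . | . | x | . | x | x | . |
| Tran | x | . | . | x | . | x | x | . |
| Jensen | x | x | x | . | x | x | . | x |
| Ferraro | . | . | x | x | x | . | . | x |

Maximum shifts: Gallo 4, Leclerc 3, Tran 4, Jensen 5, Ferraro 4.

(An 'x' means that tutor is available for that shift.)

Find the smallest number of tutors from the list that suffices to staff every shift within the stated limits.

4

11 slots to fill and no one can take more than 5, so at least ⌈11/5⌉ = 3 tutors are needed.
Shifts {Block 3, Block 7} need 4 slots, but among the tutors available for them (Gallo, Leclerc, Tran, Jensen, and Ferraro) any 3 together supply at most 3. So 3 tutors are not enough.
Leclerc, Tran, Jensen, and Ferraro alone can cover everything: Block 1→Tran, Block 2→Jensen, Block 3→Jensen+Ferraro, Block 4→Leclerc, Block 5→Jensen+Ferraro, Block 6→Leclerc, Block 7→Leclerc+Tran, Block 8→Jensen.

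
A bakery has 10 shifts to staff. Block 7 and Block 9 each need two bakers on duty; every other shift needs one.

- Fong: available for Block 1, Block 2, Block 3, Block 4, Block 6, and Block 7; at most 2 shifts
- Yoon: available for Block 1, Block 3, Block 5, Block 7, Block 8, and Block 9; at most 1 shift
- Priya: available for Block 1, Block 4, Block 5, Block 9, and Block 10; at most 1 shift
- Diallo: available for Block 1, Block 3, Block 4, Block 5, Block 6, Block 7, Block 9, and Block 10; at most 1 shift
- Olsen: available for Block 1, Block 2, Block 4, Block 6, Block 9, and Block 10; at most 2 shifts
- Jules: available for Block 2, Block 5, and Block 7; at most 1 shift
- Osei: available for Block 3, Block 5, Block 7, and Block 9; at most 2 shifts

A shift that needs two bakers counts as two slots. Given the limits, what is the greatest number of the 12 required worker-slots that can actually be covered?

Total capacity across all bakers is 2+1+1+1+2+1+2 = 10, and 12 slots are needed, so at most 10 can be filled.
An assignment achieving 10: Block 1→Olsen, Block 2→Fong, Block 3→Diallo, Block 4→Olsen, Block 5→Jules, Block 6→Fong, Block 7→Osei, Block 8→Yoon, Block 9→Osei, Block 10→Priya.
Loads: Fong 2/2, Yoon 1/1, Priya 1/1, Diallo 1/1, Olsen 2/2, Jules 1/1, Osei 2/2.

10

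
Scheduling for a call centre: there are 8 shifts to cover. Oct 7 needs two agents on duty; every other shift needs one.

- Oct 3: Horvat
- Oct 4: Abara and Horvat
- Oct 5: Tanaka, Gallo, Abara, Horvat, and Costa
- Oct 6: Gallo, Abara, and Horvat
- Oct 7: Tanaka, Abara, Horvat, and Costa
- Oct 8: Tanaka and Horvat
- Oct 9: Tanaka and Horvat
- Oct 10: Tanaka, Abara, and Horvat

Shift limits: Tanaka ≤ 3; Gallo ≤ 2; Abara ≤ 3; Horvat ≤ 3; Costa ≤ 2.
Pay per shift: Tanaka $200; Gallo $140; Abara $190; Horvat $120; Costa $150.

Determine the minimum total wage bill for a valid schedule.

$1360

Oct 3 can only be covered by Horvat, so that assignment is forced.
Picking the cheapest available agent for each shift independently would cost $1110, but that ignores the shift limits.
An optimal schedule: Oct 3→Horvat, Oct 4→Abara, Oct 5→Gallo, Oct 6→Gallo, Oct 7→Costa+Abara, Oct 8→Horvat, Oct 9→Horvat, Oct 10→Abara.
Total: 120 + 190 + 140 + 140 + 150 + 190 + 120 + 120 + 190 = $1360.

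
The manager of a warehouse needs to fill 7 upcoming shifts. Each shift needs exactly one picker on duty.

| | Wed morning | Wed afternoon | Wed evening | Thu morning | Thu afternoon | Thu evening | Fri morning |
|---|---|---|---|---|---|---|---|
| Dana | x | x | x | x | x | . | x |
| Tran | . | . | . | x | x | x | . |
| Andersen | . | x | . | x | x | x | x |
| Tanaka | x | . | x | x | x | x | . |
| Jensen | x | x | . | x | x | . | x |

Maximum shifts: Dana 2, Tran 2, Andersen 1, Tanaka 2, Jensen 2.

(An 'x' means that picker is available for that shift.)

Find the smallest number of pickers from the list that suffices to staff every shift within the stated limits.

7 slots to fill and no one can take more than 2, so at least ⌈7/2⌉ = 4 pickers are needed.
Dana, Tran, Andersen, and Tanaka alone can cover everything: Wed morning→Dana, Wed afternoon→Dana, Wed evening→Tanaka, Thu morning→Tran, Thu afternoon→Tanaka, Thu evening→Tran, Fri morning→Andersen.

4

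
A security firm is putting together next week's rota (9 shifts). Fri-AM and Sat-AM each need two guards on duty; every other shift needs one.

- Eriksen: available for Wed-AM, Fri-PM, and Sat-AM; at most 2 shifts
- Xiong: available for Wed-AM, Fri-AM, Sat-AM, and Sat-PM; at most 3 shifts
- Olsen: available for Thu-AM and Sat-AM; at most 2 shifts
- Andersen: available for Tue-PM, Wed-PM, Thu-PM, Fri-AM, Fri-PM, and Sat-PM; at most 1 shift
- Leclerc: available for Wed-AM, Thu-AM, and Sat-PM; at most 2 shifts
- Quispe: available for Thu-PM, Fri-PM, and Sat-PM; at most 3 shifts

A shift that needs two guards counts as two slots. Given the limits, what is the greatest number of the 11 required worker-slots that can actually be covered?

9

Total capacity across all guards is 2+3+2+1+2+3 = 13, and 11 slots are needed, so at most 11 can be filled.
Shifts {Tue-PM, Wed-PM} need 2 slots but only Andersen are available for them, supplying at most 1 — so at least 1 slot must go unfilled.
An assignment achieving 9: Tue-PM→Andersen, Wed-AM→Eriksen, Thu-AM→Olsen, Thu-PM→Quispe, Fri-AM→Xiong, Fri-PM→Eriksen, Sat-AM→Xiong+Olsen, Sat-PM→Xiong.
Loads: Eriksen 2/2, Xiong 3/3, Olsen 2/2, Andersen 1/1, Leclerc 0/2, Quispe 1/3.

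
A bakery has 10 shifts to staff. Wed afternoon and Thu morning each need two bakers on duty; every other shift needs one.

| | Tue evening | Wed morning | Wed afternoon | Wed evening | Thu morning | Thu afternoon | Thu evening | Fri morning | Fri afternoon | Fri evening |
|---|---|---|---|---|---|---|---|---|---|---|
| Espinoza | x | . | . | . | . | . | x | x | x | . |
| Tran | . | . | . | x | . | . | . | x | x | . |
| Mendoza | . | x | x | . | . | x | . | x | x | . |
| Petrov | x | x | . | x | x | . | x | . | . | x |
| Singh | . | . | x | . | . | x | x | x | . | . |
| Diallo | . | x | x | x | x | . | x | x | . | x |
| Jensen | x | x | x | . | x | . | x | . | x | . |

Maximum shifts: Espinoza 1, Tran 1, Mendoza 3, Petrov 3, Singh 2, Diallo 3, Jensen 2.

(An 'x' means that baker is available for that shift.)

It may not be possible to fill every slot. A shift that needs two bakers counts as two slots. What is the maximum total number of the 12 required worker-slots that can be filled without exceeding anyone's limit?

Total capacity across all bakers is 1+1+3+3+2+3+2 = 15, and 12 slots are needed, so at most 12 can be filled.
An assignment achieving 12: Tue evening→Espinoza, Wed morning→Mendoza, Wed afternoon→Mendoza+Singh, Wed evening→Tran, Thu morning→Petrov+Diallo, Thu afternoon→Mendoza, Thu evening→Petrov, Fri morning→Singh, Fri afternoon→Jensen, Fri evening→Petrov.
Loads: Espinoza 1/1, Tran 1/1, Mendoza 3/3, Petrov 3/3, Singh 2/2, Diallo 1/3, Jensen 1/2.

12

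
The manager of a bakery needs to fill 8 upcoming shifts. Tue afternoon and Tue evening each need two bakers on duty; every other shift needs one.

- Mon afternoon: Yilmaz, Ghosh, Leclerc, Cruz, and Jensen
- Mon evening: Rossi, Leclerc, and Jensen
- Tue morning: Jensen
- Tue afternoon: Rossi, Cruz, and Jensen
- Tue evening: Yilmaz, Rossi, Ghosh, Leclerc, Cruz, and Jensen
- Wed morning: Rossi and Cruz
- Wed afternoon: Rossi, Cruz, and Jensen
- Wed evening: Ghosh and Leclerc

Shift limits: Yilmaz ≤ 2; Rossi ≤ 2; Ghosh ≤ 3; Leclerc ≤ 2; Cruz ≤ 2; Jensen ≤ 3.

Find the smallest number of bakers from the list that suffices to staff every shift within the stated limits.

10 slots to fill and no one can take more than 3, so at least ⌈10/3⌉ = 4 bakers are needed.
Rossi, Ghosh, Leclerc, and Jensen alone can cover everything: Mon afternoon→Ghosh, Mon evening→Leclerc, Tue morning→Jensen, Tue afternoon→Rossi+Jensen, Tue evening→Ghosh+Leclerc, Wed morning→Rossi, Wed afternoon→Jensen, Wed evening→Ghosh.

4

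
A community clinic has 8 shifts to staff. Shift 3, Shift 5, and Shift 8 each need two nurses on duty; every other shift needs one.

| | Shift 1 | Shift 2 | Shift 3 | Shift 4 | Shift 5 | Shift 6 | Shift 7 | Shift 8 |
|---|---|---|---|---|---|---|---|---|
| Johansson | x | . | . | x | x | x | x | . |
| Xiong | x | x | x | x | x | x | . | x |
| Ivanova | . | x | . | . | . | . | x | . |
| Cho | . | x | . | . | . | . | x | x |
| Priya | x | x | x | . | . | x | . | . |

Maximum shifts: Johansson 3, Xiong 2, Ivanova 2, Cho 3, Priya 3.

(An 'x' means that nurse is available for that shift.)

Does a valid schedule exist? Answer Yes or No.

No

Total capacity is 13 and 11 slots are needed, so capacity alone doesn't rule it out.
Shifts {Shift 3, Shift 5, Shift 8} need 6 worker-slots in total, but the nurses available for any of those shifts (Johansson, Xiong, Cho, and Priya) can supply at most 5 among them. So no valid schedule exists.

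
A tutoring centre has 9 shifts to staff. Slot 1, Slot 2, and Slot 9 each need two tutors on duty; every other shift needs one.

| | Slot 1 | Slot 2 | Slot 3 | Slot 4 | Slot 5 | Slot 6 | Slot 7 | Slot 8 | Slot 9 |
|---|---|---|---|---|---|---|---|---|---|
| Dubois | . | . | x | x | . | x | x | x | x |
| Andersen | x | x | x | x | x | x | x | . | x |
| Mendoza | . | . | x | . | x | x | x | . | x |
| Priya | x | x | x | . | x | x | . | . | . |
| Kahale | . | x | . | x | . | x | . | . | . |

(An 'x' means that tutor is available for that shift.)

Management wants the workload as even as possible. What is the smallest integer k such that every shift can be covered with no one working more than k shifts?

With 5 tutors and 12 worker-slots to fill, someone must work at least ⌈12/5⌉ = 3 shifts, so k ≥ 3.
k = 3 works: Slot 1→Andersen+Priya, Slot 2→Andersen+Priya, Slot 3→Mendoza, Slot 4→Dubois, Slot 5→Andersen, Slot 6→Priya, Slot 7→Mendoza, Slot 8→Dubois, Slot 9→Dubois+Mendoza.
Loads: Dubois 3, Andersen 3, Mendoza 3, Priya 3, Kahale 0 — all ≤ 3.

3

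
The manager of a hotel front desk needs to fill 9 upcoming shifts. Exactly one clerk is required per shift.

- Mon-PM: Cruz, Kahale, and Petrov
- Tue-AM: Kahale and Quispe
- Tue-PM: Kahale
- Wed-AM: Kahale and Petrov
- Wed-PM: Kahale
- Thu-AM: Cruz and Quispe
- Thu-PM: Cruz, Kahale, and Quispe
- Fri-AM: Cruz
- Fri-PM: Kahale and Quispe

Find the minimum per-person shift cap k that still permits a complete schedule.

With 4 clerks and 9 worker-slots to fill, someone must work at least ⌈9/4⌉ = 3 shifts, so k ≥ 3.
k = 3 works: Mon-PM→Cruz, Tue-AM→Kahale, Tue-PM→Kahale, Wed-AM→Petrov, Wed-PM→Kahale, Thu-AM→Cruz, Thu-PM→Quispe, Fri-AM→Cruz, Fri-PM→Quispe.
Loads: Cruz 3, Kahale 3, Quispe 2, Petrov 1 — all ≤ 3.

3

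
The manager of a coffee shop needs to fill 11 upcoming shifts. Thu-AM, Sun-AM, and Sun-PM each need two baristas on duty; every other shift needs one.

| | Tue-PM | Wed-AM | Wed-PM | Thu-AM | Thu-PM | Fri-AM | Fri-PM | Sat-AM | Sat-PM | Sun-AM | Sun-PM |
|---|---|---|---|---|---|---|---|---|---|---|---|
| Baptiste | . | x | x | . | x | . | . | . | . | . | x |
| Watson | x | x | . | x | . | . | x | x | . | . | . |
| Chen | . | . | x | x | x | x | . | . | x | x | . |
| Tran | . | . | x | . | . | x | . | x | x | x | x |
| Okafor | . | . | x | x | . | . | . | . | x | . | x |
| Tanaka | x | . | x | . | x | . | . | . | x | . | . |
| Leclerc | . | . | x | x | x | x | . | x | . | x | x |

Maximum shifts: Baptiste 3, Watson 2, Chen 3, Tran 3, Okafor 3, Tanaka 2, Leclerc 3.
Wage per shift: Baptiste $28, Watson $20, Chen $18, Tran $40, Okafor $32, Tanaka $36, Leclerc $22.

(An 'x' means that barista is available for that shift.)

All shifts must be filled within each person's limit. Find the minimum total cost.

Fri-PM can only be covered by Watson, so that assignment is forced.
Picking the cheapest available barista for each shift independently would cost $280, but that ignores the shift limits.
An optimal schedule: Tue-PM→Watson, Wed-AM→Baptiste, Wed-PM→Baptiste, Thu-AM→Leclerc+Okafor, Thu-PM→Chen, Fri-AM→Chen, Fri-PM→Watson, Sat-AM→Leclerc, Sat-PM→Okafor, Sun-AM→Chen+Leclerc, Sun-PM→Baptiste+Okafor.
Total: 20 + 28 + 28 + 22 + 32 + 18 + 18 + 20 + 22 + 32 + 18 + 22 + 28 + 32 = $340.

$340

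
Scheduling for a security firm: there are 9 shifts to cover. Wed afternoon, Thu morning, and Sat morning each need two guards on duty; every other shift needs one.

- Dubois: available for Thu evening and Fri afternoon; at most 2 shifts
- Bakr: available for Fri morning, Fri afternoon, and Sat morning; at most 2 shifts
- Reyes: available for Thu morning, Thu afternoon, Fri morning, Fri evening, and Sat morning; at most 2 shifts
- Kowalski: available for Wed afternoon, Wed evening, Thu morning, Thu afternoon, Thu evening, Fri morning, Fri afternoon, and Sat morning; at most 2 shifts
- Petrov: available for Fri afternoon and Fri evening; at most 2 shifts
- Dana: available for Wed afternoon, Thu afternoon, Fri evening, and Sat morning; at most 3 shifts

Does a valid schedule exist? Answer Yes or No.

Total capacity is 13 and 12 slots are needed, so capacity alone doesn't rule it out.
Shifts {Wed afternoon, Wed evening, Thu morning} need 5 worker-slots in total, but the guards available for any of those shifts (Reyes, Kowalski, and Dana) can supply at most 4 among them. So no valid schedule exists.

No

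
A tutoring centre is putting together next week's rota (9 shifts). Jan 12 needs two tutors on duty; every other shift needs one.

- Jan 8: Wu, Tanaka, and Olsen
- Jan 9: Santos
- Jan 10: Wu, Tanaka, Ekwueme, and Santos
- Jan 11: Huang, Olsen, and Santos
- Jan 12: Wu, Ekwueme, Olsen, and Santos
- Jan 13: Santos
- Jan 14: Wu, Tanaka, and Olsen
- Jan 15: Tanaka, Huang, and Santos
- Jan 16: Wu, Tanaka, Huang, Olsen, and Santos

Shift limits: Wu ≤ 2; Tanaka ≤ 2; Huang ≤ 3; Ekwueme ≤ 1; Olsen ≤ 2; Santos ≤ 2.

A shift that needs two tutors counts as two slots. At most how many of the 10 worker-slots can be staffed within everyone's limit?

Total capacity across all tutors is 2+2+3+1+2+2 = 12, and 10 slots are needed, so at most 10 can be filled.
An assignment achieving 10: Jan 8→Wu, Jan 9→Santos, Jan 10→Tanaka, Jan 11→Huang, Jan 12→Ekwueme+Olsen, Jan 13→Santos, Jan 14→Wu, Jan 15→Tanaka, Jan 16→Huang.
Loads: Wu 2/2, Tanaka 2/2, Huang 2/3, Ekwueme 1/1, Olsen 1/2, Santos 2/2.

10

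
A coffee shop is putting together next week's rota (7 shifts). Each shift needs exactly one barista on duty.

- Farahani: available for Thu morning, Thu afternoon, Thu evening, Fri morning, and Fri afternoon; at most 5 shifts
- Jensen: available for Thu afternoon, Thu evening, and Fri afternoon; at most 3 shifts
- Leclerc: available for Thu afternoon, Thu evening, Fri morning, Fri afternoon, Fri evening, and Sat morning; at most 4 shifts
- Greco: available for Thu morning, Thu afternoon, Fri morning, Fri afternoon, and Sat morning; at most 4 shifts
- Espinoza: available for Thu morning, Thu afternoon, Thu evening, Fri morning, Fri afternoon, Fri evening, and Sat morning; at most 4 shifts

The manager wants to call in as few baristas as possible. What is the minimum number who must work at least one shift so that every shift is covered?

7 slots to fill and no one can take more than 5, so at least ⌈7/5⌉ = 2 baristas are needed.
Farahani and Leclerc alone can cover everything: Thu morning→Farahani, Thu afternoon→Farahani, Thu evening→Farahani, Fri morning→Farahani, Fri afternoon→Farahani, Fri evening→Leclerc, Sat morning→Leclerc.

2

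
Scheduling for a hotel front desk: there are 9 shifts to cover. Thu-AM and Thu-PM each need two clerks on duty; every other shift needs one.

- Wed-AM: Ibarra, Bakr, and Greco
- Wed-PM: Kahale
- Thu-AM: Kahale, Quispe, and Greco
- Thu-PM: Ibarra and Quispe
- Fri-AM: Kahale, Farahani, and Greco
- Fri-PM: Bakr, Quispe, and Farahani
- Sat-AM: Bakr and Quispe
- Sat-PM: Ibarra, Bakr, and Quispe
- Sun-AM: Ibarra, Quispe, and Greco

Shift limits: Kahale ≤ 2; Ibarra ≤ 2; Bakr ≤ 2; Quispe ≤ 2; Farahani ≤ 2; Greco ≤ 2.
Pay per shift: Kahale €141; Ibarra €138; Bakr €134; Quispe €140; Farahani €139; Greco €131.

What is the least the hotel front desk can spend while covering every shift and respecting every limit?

Wed-PM can only be covered by Kahale, so that assignment is forced.
Thu-PM can only be covered by Ibarra and Quispe, so that assignment is forced.
Picking the cheapest available clerk for each shift independently would cost €1485, but that ignores the shift limits.
An optimal schedule: Wed-AM→Greco, Wed-PM→Kahale, Thu-AM→Greco+Quispe, Thu-PM→Ibarra+Quispe, Fri-AM→Farahani, Fri-PM→Farahani, Sat-AM→Bakr, Sat-PM→Bakr, Sun-AM→Ibarra.
Total: 131 + 141 + 131 + 140 + 138 + 140 + 139 + 139 + 134 + 134 + 138 = €1505.

€1505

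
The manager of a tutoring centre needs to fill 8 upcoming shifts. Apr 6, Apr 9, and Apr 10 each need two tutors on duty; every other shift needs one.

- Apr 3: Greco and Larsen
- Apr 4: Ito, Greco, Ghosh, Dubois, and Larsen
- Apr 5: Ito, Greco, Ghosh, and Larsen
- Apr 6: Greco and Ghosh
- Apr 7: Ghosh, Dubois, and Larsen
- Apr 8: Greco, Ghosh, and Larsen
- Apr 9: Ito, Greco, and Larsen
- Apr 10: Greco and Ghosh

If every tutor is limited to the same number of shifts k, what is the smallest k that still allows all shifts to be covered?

3

With 5 tutors and 11 worker-slots to fill, someone must work at least ⌈11/5⌉ = 3 shifts, so k ≥ 3.
k = 3 works: Apr 3→Greco, Apr 4→Ito, Apr 5→Ito, Apr 6→Greco+Ghosh, Apr 7→Ghosh, Apr 8→Larsen, Apr 9→Ito+Larsen, Apr 10→Greco+Ghosh.
Loads: Ito 3, Greco 3, Ghosh 3, Dubois 0, Larsen 2 — all ≤ 3.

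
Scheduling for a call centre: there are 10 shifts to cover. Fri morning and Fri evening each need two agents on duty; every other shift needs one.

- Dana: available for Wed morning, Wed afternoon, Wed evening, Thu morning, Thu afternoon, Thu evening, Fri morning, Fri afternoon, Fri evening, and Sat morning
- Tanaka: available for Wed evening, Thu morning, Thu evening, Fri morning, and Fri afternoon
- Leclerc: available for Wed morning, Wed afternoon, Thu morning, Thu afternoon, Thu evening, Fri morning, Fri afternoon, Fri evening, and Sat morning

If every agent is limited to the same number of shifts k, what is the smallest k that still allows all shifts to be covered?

With 3 agents and 12 worker-slots to fill, someone must work at least ⌈12/3⌉ = 4 shifts, so k ≥ 4.
k = 4 works: Wed morning→Dana, Wed afternoon→Dana, Wed evening→Dana, Thu morning→Tanaka, Thu afternoon→Leclerc, Thu evening→Tanaka, Fri morning→Tanaka+Leclerc, Fri afternoon→Tanaka, Fri evening→Dana+Leclerc, Sat morning→Leclerc.
Loads: Dana 4, Tanaka 4, Leclerc 4 — all ≤ 4.

4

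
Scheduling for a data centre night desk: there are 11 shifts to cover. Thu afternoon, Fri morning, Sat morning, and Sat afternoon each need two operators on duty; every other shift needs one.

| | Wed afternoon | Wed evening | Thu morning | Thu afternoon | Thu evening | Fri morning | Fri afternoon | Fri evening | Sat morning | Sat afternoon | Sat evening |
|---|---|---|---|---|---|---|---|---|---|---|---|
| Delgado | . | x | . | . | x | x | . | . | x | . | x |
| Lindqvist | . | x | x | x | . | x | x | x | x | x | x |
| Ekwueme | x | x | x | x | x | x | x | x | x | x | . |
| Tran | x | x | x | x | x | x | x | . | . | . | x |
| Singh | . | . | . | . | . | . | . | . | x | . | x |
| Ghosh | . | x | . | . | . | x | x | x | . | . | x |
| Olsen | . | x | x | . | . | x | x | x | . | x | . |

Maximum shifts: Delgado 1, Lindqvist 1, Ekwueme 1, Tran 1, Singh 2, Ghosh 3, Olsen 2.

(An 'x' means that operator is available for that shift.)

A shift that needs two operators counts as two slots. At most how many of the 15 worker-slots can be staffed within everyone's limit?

Total capacity across all operators is 1+1+1+1+2+3+2 = 11, and 15 slots are needed, so at most 11 can be filled.
An assignment achieving 11: Wed afternoon→Ekwueme, Wed evening→Ghosh, Thu morning→Olsen, Thu afternoon→Lindqvist+Tran, Thu evening→Delgado, Fri afternoon→Ghosh, Fri evening→Ghosh, Sat morning→Singh, Sat afternoon→Olsen, Sat evening→Singh.
Loads: Delgado 1/1, Lindqvist 1/1, Ekwueme 1/1, Tran 1/1, Singh 2/2, Ghosh 3/3, Olsen 2/2.

11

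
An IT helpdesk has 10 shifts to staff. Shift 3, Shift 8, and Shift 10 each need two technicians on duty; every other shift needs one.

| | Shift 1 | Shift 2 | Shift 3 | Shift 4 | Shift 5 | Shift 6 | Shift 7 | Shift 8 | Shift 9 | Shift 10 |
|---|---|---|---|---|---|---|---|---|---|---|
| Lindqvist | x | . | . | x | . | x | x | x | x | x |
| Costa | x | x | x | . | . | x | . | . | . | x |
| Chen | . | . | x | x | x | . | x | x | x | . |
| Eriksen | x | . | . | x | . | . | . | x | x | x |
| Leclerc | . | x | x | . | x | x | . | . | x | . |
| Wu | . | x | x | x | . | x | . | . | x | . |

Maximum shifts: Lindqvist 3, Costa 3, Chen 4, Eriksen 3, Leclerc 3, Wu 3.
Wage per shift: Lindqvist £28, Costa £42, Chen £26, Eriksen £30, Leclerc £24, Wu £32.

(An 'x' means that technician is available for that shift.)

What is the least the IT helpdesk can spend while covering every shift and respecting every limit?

Picking the cheapest available technician for each shift independently would cost £338, but that ignores the shift limits.
An optimal schedule: Shift 1→Lindqvist, Shift 2→Leclerc, Shift 3→Leclerc+Chen, Shift 4→Chen, Shift 5→Leclerc, Shift 6→Lindqvist, Shift 7→Chen, Shift 8→Chen+Eriksen, Shift 9→Eriksen, Shift 10→Lindqvist+Eriksen.
Total: 28 + 24 + 24 + 26 + 26 + 24 + 28 + 26 + 26 + 30 + 30 + 28 + 30 = £350.

£350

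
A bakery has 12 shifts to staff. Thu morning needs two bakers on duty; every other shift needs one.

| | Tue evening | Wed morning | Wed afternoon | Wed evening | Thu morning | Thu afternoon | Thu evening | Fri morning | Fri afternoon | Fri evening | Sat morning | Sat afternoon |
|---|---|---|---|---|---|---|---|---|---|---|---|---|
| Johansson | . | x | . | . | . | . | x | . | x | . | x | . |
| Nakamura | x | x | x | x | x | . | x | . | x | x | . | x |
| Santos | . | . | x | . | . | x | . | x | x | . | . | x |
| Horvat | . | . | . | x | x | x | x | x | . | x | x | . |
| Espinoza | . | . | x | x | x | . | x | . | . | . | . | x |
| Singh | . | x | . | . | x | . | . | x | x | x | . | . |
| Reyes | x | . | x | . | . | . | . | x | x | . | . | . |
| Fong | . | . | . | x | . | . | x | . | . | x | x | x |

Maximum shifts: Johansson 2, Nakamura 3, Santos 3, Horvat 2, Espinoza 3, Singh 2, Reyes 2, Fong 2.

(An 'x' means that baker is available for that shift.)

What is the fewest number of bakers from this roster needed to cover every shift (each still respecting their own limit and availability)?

13 slots to fill and no one can take more than 3, so at least ⌈13/3⌉ = 5 bakers are needed.
Johansson, Nakamura, Santos, Horvat, and Espinoza alone can cover everything: Tue evening→Nakamura, Wed morning→Johansson, Wed afternoon→Nakamura, Wed evening→Horvat, Thu morning→Horvat+Espinoza, Thu afternoon→Santos, Thu evening→Espinoza, Fri morning→Santos, Fri afternoon→Santos, Fri evening→Nakamura, Sat morning→Johansson, Sat afternoon→Espinoza.

5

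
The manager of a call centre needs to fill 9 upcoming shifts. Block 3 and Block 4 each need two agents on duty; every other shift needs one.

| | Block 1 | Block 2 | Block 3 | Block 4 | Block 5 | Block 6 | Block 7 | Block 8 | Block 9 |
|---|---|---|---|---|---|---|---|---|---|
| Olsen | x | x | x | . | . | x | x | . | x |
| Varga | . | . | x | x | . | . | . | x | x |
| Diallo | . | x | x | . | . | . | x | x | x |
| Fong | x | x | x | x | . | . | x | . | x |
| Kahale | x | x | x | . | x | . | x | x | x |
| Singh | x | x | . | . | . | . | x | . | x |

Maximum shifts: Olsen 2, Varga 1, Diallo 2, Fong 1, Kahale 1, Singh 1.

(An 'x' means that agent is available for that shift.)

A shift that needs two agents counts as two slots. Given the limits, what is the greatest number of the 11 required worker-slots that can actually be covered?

8

Total capacity across all agents is 2+1+2+1+1+1 = 8, and 11 slots are needed, so at most 8 can be filled.
An assignment achieving 8: Block 1→Olsen, Block 2→Diallo, Block 4→Varga+Fong, Block 5→Kahale, Block 6→Olsen, Block 7→Singh, Block 8→Diallo.
Loads: Olsen 2/2, Varga 1/1, Diallo 2/2, Fong 1/1, Kahale 1/1, Singh 1/1.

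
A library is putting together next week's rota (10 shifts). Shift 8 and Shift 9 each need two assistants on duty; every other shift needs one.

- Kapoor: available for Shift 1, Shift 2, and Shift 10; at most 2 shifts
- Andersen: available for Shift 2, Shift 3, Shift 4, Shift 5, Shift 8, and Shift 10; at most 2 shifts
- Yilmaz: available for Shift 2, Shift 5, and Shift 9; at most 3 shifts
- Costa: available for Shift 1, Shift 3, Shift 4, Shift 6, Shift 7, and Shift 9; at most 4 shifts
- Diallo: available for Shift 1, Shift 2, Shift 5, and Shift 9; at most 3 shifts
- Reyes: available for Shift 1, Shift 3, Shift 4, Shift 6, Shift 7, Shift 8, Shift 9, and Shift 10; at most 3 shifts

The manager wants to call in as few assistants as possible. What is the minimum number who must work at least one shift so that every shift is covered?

12 slots to fill and no one can take more than 4, so at least ⌈12/4⌉ = 3 assistants are needed.
Any 3 assistants together have capacity at most 4+3+3 = 10 < 12 slots, so 3 can never suffice.
Andersen, Yilmaz, Costa, and Reyes alone can cover everything: Shift 1→Costa, Shift 2→Yilmaz, Shift 3→Costa, Shift 4→Reyes, Shift 5→Yilmaz, Shift 6→Costa, Shift 7→Costa, Shift 8→Andersen+Reyes, Shift 9→Yilmaz+Reyes, Shift 10→Andersen.

4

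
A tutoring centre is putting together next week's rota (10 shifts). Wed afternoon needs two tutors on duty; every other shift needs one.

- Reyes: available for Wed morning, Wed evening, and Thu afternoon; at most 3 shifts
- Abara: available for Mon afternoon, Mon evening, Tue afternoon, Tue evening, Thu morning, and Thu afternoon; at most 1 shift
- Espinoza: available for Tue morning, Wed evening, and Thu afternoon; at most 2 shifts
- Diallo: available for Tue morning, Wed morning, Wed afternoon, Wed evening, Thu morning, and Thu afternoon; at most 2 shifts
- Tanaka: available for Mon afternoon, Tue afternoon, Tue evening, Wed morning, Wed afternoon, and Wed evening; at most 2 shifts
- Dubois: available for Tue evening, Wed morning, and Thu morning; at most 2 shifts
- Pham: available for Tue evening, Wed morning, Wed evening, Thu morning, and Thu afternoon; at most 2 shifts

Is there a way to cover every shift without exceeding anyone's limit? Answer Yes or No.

Total capacity is 14 and 11 slots are needed, so capacity alone doesn't rule it out.
Shifts {Mon afternoon, Mon evening, Tue afternoon, Wed afternoon} need 5 worker-slots in total, but the tutors available for any of those shifts (Abara, Diallo, and Tanaka) can supply at most 4 among them. So no valid schedule exists.

No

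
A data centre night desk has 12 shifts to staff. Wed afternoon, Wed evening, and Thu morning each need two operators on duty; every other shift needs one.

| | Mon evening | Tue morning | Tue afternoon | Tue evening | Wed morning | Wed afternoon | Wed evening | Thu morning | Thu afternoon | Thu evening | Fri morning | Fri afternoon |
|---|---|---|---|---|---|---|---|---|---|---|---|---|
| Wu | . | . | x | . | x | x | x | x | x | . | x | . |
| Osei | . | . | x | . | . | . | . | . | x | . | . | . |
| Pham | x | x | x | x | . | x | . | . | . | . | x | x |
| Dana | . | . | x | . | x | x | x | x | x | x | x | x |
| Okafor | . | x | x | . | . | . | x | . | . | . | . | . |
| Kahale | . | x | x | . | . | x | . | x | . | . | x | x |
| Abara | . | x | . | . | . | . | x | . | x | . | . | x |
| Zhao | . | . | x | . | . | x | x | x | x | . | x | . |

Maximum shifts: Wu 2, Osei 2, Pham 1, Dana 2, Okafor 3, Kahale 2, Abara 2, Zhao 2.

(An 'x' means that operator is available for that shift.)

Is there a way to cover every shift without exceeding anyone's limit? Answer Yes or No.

Total capacity is 16 and 15 slots are needed, so capacity alone doesn't rule it out.
Shifts {Mon evening, Tue evening} need 2 worker-slots in total, but the operators available for any of those shifts (Pham) can supply at most 1 among them. So no valid schedule exists.

No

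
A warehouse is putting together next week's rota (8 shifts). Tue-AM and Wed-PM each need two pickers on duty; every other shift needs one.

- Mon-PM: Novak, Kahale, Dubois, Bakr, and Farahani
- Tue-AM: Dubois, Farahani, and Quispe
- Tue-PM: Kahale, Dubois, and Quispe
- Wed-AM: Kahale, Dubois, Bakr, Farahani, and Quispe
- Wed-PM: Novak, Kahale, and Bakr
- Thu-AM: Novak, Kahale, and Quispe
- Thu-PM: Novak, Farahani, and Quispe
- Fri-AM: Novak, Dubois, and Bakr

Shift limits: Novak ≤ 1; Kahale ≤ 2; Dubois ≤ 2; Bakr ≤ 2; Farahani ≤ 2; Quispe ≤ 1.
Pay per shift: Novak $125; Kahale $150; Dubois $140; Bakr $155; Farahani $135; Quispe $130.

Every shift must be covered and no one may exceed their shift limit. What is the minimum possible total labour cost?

Picking the cheapest available picker for each shift independently would cost $1300, but that ignores the shift limits.
An optimal schedule: Mon-PM→Bakr, Tue-AM→Dubois+Farahani, Tue-PM→Kahale, Wed-AM→Bakr, Wed-PM→Novak+Kahale, Thu-AM→Quispe, Thu-PM→Farahani, Fri-AM→Dubois.
Total: 155 + 140 + 135 + 150 + 155 + 125 + 150 + 130 + 135 + 140 = $1415.

$1415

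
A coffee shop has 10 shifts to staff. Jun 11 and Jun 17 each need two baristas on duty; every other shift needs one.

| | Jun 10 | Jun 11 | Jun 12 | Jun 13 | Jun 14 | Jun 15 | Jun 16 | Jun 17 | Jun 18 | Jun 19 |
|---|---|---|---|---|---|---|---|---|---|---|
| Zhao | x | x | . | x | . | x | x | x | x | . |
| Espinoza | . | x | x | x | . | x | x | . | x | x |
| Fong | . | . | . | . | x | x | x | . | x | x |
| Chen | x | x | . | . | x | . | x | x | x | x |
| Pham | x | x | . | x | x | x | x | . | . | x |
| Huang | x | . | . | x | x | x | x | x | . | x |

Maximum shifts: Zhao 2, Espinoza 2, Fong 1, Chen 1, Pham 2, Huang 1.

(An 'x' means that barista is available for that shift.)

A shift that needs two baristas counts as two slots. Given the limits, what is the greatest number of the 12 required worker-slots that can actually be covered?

9

Total capacity across all baristas is 2+2+1+1+2+1 = 9, and 12 slots are needed, so at most 9 can be filled.
An assignment achieving 9: Jun 10→Zhao, Jun 11→Espinoza+Pham, Jun 12→Espinoza, Jun 13→Pham, Jun 14→Fong, Jun 15→Huang, Jun 17→Zhao+Chen.
Loads: Zhao 2/2, Espinoza 2/2, Fong 1/1, Chen 1/1, Pham 2/2, Huang 1/1.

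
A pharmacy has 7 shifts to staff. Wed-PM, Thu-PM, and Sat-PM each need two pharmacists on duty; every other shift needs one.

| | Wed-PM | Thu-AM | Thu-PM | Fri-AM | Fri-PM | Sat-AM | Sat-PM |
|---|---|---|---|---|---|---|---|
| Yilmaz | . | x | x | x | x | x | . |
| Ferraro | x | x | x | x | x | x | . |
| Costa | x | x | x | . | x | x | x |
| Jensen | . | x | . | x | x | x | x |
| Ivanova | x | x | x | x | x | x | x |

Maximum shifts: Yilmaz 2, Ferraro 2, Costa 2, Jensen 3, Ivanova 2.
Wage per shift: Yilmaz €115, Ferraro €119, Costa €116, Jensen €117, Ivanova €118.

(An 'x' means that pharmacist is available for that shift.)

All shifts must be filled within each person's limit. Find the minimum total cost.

Picking the cheapest available pharmacist for each shift independently would cost €1158, but that ignores the shift limits.
An optimal schedule: Wed-PM→Costa+Ivanova, Thu-AM→Yilmaz, Thu-PM→Ivanova+Ferraro, Fri-AM→Yilmaz, Fri-PM→Jensen, Sat-AM→Jensen, Sat-PM→Costa+Jensen.
Total: 116 + 118 + 115 + 118 + 119 + 115 + 117 + 117 + 116 + 117 = €1168.

€1168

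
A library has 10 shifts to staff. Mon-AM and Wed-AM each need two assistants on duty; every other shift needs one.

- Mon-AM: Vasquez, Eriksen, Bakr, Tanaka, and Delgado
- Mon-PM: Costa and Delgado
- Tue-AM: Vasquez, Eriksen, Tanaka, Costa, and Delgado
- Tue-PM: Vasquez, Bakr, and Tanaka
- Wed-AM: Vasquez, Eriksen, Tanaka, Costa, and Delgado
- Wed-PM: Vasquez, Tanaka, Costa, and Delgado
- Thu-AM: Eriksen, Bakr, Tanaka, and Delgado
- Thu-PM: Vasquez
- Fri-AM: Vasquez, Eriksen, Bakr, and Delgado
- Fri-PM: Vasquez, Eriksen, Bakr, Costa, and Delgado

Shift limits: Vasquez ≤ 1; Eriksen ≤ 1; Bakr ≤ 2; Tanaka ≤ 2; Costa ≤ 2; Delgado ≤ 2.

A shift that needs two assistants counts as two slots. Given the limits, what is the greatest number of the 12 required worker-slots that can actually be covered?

10

Total capacity across all assistants is 1+1+2+2+2+2 = 10, and 12 slots are needed, so at most 10 can be filled.
An assignment achieving 10: Mon-AM→Tanaka+Delgado, Mon-PM→Costa, Tue-AM→Costa, Tue-PM→Bakr, Wed-AM→Delgado, Wed-PM→Tanaka, Thu-AM→Eriksen, Thu-PM→Vasquez, Fri-AM→Bakr.
Loads: Vasquez 1/1, Eriksen 1/1, Bakr 2/2, Tanaka 2/2, Costa 2/2, Delgado 2/2.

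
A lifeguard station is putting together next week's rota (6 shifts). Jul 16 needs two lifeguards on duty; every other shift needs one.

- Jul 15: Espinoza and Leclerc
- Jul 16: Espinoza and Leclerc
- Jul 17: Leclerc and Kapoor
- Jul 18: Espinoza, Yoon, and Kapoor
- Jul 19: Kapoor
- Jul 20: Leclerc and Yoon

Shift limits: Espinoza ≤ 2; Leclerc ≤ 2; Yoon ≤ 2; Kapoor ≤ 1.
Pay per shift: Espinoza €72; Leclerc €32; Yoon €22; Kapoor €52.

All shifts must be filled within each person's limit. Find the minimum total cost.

Jul 16 can only be covered by Espinoza and Leclerc, so that assignment is forced.
Jul 19 can only be covered by Kapoor, so that assignment is forced.
Picking the cheapest available lifeguard for each shift independently would cost €264, but that ignores the shift limits.
An optimal schedule: Jul 15→Espinoza, Jul 16→Espinoza+Leclerc, Jul 17→Leclerc, Jul 18→Yoon, Jul 19→Kapoor, Jul 20→Yoon.
Total: 72 + 72 + 32 + 32 + 22 + 52 + 22 = €304.

€304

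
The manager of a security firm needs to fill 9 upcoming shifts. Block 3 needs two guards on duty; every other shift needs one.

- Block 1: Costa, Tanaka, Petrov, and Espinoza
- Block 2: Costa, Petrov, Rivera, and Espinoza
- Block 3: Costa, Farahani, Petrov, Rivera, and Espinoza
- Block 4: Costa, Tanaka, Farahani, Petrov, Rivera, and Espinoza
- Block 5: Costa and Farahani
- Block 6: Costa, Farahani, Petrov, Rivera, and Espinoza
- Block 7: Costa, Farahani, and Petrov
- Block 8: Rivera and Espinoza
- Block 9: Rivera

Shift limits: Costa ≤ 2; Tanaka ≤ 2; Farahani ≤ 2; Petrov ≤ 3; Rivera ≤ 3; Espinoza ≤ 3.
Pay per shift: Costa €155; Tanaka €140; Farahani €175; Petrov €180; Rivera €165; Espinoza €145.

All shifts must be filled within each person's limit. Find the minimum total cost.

€1520

Block 9 can only be covered by Rivera, so that assignment is forced.
Picking the cheapest available guard for each shift independently would cost €1490, but that ignores the shift limits.
An optimal schedule: Block 1→Tanaka, Block 2→Espinoza, Block 3→Espinoza+Rivera, Block 4→Tanaka, Block 5→Costa, Block 6→Rivera, Block 7→Costa, Block 8→Espinoza, Block 9→Rivera.
Total: 140 + 145 + 145 + 165 + 140 + 155 + 165 + 155 + 145 + 165 = €1520.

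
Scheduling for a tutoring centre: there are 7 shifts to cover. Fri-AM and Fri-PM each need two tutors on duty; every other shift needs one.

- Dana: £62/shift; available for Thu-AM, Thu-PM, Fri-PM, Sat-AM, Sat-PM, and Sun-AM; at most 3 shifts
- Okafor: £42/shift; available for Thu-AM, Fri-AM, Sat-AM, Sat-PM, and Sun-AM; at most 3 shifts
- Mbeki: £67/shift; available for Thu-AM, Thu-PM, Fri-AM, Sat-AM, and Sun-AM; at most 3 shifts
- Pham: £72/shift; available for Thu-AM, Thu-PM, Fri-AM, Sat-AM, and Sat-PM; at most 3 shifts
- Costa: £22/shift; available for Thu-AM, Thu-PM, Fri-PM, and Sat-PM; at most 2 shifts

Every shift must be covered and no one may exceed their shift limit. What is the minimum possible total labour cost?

£423

Fri-PM can only be covered by Dana and Costa, so that assignment is forced.
Picking the cheapest available tutor for each shift independently would cost £343, but that ignores the shift limits.
An optimal schedule: Thu-AM→Dana, Thu-PM→Costa, Fri-AM→Okafor+Mbeki, Fri-PM→Costa+Dana, Sat-AM→Okafor, Sat-PM→Dana, Sun-AM→Okafor.
Total: 62 + 22 + 42 + 67 + 22 + 62 + 42 + 62 + 42 = £423.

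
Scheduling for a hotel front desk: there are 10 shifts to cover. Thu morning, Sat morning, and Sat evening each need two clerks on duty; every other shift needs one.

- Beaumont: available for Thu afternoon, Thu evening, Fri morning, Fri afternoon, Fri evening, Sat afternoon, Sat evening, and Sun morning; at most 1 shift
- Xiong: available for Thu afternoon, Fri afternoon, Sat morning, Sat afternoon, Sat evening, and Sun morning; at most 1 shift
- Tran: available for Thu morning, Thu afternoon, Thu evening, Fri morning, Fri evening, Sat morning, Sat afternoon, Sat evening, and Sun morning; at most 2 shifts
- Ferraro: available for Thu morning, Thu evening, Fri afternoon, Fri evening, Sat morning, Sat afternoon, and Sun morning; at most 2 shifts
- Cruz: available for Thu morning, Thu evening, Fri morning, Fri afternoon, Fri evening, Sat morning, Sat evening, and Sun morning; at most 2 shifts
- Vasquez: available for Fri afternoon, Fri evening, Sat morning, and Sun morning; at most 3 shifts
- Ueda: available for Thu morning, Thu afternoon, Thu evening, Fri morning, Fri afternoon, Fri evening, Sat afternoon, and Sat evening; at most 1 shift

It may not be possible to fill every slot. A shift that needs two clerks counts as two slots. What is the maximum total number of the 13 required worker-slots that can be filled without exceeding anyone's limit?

12

Total capacity across all clerks is 1+1+2+2+2+3+1 = 12, and 13 slots are needed, so at most 12 can be filled.
An assignment achieving 12: Thu morning→Tran+Ferraro, Thu afternoon→Beaumont, Thu evening→Ferraro, Fri morning→Tran, Fri afternoon→Vasquez, Fri evening→Vasquez, Sat morning→Xiong+Cruz, Sat afternoon→Ueda, Sat evening→Cruz, Sun morning→Vasquez.
Loads: Beaumont 1/1, Xiong 1/1, Tran 2/2, Ferraro 2/2, Cruz 2/2, Vasquez 3/3, Ueda 1/1.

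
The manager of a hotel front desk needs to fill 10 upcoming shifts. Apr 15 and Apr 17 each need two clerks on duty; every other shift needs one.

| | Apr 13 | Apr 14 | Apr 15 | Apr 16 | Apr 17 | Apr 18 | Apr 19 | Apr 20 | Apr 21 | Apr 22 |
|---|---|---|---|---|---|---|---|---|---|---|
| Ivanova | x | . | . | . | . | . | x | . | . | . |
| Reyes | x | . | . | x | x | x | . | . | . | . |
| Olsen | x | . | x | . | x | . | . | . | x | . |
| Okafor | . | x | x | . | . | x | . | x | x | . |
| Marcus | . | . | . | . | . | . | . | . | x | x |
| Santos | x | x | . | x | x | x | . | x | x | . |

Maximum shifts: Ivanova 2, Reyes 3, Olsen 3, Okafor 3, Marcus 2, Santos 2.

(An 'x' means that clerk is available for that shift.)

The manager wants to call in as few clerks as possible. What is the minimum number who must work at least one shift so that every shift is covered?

5

12 slots to fill and no one can take more than 3, so at least ⌈12/3⌉ = 4 clerks are needed.
Any 4 clerks together have capacity at most 3+3+3+2 = 11 < 12 slots, so 4 can never suffice.
Ivanova, Reyes, Olsen, Okafor, and Marcus alone can cover everything: Apr 13→Ivanova, Apr 14→Okafor, Apr 15→Olsen+Okafor, Apr 16→Reyes, Apr 17→Reyes+Olsen, Apr 18→Reyes, Apr 19→Ivanova, Apr 20→Okafor, Apr 21→Olsen, Apr 22→Marcus.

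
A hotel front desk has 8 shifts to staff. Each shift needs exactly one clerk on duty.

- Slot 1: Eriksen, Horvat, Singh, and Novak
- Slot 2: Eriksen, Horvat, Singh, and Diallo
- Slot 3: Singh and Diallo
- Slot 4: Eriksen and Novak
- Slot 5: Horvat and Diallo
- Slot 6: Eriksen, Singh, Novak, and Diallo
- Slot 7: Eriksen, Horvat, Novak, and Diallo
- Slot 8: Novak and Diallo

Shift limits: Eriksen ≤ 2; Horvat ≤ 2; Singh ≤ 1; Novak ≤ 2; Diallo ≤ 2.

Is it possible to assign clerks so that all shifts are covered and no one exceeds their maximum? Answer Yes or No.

Yes

One valid schedule: Slot 1→Eriksen, Slot 2→Horvat, Slot 3→Singh, Slot 4→Eriksen, Slot 5→Horvat, Slot 6→Novak, Slot 7→Diallo, Slot 8→Novak.
Loads: Eriksen 2/2, Horvat 2/2, Singh 1/1, Novak 2/2, Diallo 1/2 — all within limits.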